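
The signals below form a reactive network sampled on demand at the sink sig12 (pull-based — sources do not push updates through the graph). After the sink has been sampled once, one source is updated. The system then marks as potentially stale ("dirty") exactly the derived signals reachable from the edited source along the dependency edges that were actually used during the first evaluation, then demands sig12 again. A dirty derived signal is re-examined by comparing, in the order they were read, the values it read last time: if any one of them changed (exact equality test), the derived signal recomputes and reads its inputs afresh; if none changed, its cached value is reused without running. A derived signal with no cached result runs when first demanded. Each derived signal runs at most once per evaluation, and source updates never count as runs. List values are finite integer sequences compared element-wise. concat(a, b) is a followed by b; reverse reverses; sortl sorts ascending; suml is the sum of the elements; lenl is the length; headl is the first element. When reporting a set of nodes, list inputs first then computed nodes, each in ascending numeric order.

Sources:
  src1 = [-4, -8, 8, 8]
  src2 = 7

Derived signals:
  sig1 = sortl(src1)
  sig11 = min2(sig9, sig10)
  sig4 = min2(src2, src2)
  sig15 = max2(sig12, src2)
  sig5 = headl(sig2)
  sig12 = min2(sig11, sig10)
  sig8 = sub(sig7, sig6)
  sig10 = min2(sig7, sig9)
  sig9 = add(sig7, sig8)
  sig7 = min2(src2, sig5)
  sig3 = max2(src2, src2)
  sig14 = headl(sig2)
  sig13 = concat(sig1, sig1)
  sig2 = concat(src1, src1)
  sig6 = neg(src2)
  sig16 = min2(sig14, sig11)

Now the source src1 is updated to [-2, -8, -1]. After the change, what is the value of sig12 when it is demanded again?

Initial pass — values computed on the first demand:
  sig2 = concat([-4, -8, 8, 8], [-4, -8, 8, 8]) = [-4, -8, 8, 8, -4, -8, 8, 8]
  sig5 = headl([-4, -8, 8, 8, -4, -8, 8, 8]) = -4
  sig6 = neg(7) = -7
  sig7 = min2(7, -4) = -4
  sig8 = sub(-4, -7) = 3
  sig9 = add(-4, 3) = -1
  sig10 = min2(-4, -1) = -4
  sig11 = min2(-1, -4) = -4
  sig12 = min2(-4, -4) = -4

Second demand — change propagation:
  sig2: re-runs because src1 [-4, -8, 8, 8]->[-2, -8, -1]; src1 [-4, -8, 8, 8]->[-2, -8, -1]; new result [-2, -8, -1, -2, -8, -1].
  sig5: re-runs because sig2 [-4, -8, 8, 8, -4, -8, 8, 8]->[-2, -8, -1, -2, -8, -1]; new result -2.
  sig7: re-runs because sig5 -4->-2; new result -2.
  sig8: re-runs because sig7 -4->-2; new result 5.
  sig9: re-runs because sig7 -4->-2; sig8 3->5; new result 3.
  sig10: re-runs because sig7 -4->-2; sig9 -1->3; new result -2.
  sig11: re-runs because sig9 -1->3; sig10 -4->-2; new result -2.
  sig12: re-runs because sig11 -4->-2; sig10 -4->-2; new result -2.

sig12 now evaluates to -2.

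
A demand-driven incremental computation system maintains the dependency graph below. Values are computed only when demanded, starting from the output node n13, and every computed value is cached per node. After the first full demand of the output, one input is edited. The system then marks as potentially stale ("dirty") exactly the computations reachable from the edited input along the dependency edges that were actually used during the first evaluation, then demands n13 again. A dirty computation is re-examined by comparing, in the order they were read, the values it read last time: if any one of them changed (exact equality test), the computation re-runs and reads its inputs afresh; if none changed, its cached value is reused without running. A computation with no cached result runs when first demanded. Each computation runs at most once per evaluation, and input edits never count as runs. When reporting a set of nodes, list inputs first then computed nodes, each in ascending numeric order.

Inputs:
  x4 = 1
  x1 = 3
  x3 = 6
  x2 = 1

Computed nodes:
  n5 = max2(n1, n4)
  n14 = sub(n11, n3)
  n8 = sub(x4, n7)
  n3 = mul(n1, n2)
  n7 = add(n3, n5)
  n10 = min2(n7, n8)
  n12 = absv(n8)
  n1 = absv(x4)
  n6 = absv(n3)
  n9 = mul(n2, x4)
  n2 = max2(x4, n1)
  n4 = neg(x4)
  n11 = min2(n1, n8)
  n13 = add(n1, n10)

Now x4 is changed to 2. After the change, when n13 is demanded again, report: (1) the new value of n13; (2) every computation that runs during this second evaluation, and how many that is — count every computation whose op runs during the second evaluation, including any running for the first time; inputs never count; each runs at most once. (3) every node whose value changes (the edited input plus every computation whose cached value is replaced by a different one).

First evaluation (everything demanded from the output):
  n1 = absv(1) = 1
  n2 = max2(1, 1) = 1
  n3 = mul(1, 1) = 1
  n4 = neg(1) = -1
  n5 = max2(1, -1) = 1
  n7 = add(1, 1) = 2
  n8 = sub(1, 2) = -1
  n10 = min2(2, -1) = -1
  n13 = add(1, -1) = 0

Propagation after the edit:
  n1: runs — x4 1->2; result 2.
  n2: runs — x4 1->2; n1 1->2; result 2.
  n3: runs — n1 1->2; n2 1->2; result 4.
  n4: runs — x4 1->2; result -2.
  n5: runs — n1 1->2; n4 -1->-2; result 2.
  n7: runs — n3 1->4; n5 1->2; result 6.
  n8: runs — x4 1->2; n7 2->6; result -4.
  n10: runs — n7 2->6; n8 -1->-4; result -4.
  n13: runs — n1 1->2; n10 -1->-4; result -2.

New value of n13: -2.
Computations that run: n1, n2, n3, n4, n5, n7, n8, n10, n13 — 9 in total.
Values that change: x4, n1, n2, n3, n4, n5, n7, n8, n10, n13.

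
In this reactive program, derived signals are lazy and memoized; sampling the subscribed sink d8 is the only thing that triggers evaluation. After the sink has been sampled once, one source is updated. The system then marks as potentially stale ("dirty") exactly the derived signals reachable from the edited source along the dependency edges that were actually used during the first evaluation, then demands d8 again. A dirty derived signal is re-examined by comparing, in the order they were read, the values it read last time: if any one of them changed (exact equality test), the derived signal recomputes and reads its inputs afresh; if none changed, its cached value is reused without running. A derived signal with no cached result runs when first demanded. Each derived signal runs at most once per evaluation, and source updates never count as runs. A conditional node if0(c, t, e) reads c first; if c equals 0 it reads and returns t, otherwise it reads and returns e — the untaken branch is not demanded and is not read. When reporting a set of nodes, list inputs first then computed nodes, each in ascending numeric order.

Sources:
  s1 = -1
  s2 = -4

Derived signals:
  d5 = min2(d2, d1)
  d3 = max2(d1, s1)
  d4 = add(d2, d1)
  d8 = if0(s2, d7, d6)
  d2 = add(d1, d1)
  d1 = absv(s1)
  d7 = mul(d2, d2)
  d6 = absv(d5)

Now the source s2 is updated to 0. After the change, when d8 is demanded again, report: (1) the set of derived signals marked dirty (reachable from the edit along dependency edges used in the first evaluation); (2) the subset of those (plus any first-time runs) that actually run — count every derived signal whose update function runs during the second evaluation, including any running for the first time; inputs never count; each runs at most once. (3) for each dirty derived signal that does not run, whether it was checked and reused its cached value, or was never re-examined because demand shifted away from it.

The edit dirties: d8.
2 derived signals run: d7, d8.
No dirty derived signal escaped a run.
Note the branch switch — d7 had no cache and runs now for the first time.

First demand of the output computes:
  d1 = absv(-1) = 1
  d2 = add(1, 1) = 2
  d5 = min2(2, 1) = 1
  d6 = absv(1) = 1
  d8 = if0(s2=-4 -> else branch d6) = 1

After the edit, cleaning proceeds:
  d7: had never run; runs now, result 4.
  d8: a read changed (s2 -4->0) — executes, giving 4.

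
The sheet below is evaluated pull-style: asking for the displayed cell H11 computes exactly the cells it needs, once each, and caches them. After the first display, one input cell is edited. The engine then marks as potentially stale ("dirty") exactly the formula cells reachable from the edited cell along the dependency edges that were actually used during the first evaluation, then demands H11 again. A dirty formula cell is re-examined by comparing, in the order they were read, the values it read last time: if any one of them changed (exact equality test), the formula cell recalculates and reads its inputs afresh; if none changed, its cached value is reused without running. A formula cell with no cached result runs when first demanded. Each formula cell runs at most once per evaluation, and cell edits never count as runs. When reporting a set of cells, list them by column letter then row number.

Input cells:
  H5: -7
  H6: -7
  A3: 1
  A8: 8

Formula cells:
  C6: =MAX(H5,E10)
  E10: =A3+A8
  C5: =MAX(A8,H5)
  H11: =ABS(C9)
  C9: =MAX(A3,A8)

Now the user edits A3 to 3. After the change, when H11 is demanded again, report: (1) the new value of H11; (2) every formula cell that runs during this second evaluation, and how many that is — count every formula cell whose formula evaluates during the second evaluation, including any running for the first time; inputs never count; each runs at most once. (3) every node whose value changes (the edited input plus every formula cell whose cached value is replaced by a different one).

First demand of the output computes:
  C9 = MAX(1, 8) = 8
  H11 = ABS(8) = 8

After the edit, cleaning proceeds:
  C9: a read changed (A3 1->3) — executes, giving 8 — identical to its old value.
  H11: dirty, but its reads are unchanged (C9 unchanged); cached 8 stands.

Note the absorption at C9: it re-runs yet its value is the same, leaving the output's value untouched.

Demanding H11 again yields 8.
1 formula cells run: C9.
The nodes whose values change: A3.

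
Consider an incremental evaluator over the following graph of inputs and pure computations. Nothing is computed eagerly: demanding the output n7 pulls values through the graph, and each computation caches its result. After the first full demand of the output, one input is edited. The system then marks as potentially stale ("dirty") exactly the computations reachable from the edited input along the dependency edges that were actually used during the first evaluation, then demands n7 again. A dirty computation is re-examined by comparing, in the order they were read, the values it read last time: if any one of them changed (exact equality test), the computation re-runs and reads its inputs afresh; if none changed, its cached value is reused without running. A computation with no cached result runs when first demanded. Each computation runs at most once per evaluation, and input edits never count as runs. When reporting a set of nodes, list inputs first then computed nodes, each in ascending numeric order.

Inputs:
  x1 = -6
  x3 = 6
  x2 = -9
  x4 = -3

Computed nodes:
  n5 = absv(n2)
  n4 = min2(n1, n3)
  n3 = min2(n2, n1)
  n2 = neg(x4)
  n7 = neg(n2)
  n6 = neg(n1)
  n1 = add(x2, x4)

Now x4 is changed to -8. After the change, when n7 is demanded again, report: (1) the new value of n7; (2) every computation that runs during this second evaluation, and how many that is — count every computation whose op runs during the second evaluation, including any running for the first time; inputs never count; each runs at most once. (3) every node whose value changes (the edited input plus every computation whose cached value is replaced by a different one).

n7 now evaluates to -8.
Run set: n2, n7 (2 run).
Changed values: x4, n2, n7.

Initial pass — values computed on the first demand:
  n2 = neg(-3) = 3
  n7 = neg(3) = -3

Second demand — change propagation:
  n2: re-runs because x4 -3->-8; new result 8.
  n7: re-runs because n2 3->8; new result -8.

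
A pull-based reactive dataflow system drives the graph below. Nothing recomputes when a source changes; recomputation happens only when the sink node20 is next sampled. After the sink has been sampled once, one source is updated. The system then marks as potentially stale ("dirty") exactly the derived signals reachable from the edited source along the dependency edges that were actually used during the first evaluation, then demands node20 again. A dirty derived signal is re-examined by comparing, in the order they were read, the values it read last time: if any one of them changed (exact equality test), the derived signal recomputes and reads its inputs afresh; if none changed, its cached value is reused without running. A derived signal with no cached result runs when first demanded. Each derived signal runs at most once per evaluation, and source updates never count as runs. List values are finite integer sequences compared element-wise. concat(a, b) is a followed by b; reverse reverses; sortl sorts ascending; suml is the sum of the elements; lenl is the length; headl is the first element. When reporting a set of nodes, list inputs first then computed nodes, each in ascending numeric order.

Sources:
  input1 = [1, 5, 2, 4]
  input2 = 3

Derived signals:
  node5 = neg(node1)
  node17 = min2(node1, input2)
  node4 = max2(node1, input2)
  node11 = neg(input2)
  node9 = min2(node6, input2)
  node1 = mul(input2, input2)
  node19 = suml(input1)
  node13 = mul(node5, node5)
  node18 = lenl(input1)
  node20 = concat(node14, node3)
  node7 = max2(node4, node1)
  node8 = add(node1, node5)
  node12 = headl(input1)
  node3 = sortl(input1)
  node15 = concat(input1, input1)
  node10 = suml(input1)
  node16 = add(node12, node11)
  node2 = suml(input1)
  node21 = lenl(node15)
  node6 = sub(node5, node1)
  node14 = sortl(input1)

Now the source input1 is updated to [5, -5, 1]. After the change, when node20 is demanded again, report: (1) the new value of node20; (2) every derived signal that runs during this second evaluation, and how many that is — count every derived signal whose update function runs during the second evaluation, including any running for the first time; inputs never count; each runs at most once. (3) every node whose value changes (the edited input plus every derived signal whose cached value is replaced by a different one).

New value of node20: [-5, 1, 5, -5, 1, 5].
Derived signals that run: node3, node14, node20 — 3 in total.
Values that change: input1, node3, node14, node20.

First evaluation (everything demanded from the output):
  node3 = sortl([1, 5, 2, 4]) = [1, 2, 4, 5]
  node14 = sortl([1, 5, 2, 4]) = [1, 2, 4, 5]
  node20 = concat([1, 2, 4, 5], [1, 2, 4, 5]) = [1, 2, 4, 5, 1, 2, 4, 5]

Propagation after the edit:
  node3: runs — input1 [1, 5, 2, 4]->[5, -5, 1]; result [-5, 1, 5].
  node14: runs — input1 [1, 5, 2, 4]->[5, -5, 1]; result [-5, 1, 5].
  node20: runs — node14 [1, 2, 4, 5]->[-5, 1, 5]; node3 [1, 2, 4, 5]->[-5, 1, 5]; result [-5, 1, 5, -5, 1, 5].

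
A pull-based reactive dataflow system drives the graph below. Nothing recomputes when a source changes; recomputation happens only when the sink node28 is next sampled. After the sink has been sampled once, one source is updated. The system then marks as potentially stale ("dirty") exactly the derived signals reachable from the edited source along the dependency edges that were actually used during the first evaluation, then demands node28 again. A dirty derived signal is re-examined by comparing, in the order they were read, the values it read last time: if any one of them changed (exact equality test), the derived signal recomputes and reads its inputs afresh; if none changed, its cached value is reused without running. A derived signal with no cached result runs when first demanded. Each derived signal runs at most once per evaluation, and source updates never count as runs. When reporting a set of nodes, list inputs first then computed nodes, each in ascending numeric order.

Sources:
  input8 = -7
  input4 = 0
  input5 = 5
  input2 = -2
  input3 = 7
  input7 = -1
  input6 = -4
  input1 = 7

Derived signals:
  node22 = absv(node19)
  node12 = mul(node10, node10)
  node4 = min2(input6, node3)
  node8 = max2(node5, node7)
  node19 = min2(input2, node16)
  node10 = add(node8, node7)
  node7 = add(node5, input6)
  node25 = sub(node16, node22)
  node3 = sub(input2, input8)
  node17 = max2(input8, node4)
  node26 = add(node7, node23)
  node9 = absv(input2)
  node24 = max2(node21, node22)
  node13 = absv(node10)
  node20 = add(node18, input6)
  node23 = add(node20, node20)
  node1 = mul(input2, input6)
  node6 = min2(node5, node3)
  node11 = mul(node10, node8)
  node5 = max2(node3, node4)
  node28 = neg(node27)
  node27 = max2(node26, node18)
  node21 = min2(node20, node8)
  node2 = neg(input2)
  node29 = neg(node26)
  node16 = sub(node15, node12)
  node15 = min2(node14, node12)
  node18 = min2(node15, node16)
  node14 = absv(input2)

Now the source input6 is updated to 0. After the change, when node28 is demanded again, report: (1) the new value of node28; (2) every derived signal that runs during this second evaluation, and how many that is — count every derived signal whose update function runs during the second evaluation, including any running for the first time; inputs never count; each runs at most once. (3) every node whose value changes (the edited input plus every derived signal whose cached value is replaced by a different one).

New value of node28: 98.
Derived signals that run: node4, node5, node7, node8, node10, node12, node15, node16, node18, node20, node23, node26, node27, node28 — 14 in total.
Values that change: input6, node4, node7, node10, node12, node16, node18, node20, node23, node26, node27, node28.

First evaluation (everything demanded from the output):
  node3 = sub(-2, -7) = 5
  node4 = min2(-4, 5) = -4
  node5 = max2(5, -4) = 5
  node7 = add(5, -4) = 1
  node8 = max2(5, 1) = 5
  node10 = add(5, 1) = 6
  node12 = mul(6, 6) = 36
  node14 = absv(-2) = 2
  node15 = min2(2, 36) = 2
  node16 = sub(2, 36) = -34
  node18 = min2(2, -34) = -34
  node20 = add(-34, -4) = -38
  node23 = add(-38, -38) = -76
  node26 = add(1, -76) = -75
  node27 = max2(-75, -34) = -34
  node28 = neg(-34) = 34

Propagation after the edit:
  node4: runs — input6 -4->0; result 0.
  node5: runs — node4 -4->0; result 5 (same value as before).
  node7: runs — input6 -4->0; result 5.
  node8: runs — node7 1->5; result 5 (same value as before).
  node10: runs — node7 1->5; result 10.
  node12: runs — node10 6->10; node10 6->10; result 100.
  node15: runs — node12 36->100; result 2 (same value as before).
  node16: runs — node12 36->100; result -98.
  node18: runs — node16 -34->-98; result -98.
  node20: runs — node18 -34->-98; input6 -4->0; result -98.
  node23: runs — node20 -38->-98; node20 -38->-98; result -196.
  node26: runs — node7 1->5; node23 -76->-196; result -191.
  node27: runs — node26 -75->-191; node18 -34->-98; result -98.
  node28: runs — node27 -34->-98; result 98.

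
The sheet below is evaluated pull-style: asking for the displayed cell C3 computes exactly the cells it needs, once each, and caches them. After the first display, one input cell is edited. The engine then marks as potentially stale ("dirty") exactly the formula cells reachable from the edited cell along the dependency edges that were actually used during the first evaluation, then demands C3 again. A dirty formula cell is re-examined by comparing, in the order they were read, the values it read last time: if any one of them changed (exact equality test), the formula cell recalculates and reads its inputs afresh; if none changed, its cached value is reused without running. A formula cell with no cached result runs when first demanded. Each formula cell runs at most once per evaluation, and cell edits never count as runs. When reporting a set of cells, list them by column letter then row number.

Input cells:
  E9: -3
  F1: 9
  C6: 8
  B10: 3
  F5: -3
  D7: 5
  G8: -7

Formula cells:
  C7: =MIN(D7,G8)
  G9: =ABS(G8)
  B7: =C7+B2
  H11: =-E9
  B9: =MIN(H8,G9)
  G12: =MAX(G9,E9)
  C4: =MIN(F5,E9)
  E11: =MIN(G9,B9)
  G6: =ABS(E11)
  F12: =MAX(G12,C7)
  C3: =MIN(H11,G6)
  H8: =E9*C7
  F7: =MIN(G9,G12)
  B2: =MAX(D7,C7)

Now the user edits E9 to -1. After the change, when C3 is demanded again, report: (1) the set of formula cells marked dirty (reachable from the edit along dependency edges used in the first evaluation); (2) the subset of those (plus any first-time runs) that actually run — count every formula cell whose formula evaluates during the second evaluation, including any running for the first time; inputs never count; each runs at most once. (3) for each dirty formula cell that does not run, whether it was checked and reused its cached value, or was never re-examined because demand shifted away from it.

First demand of the output computes:
  C7 = MIN(5, -7) = -7
  G9 = ABS(-7) = 7
  H8 = -3 * -7 = 21
  B9 = MIN(21, 7) = 7
  E11 = MIN(7, 7) = 7
  G6 = ABS(7) = 7
  H11 = -(-3) = 3
  C3 = MIN(3, 7) = 3

After the edit, cleaning proceeds:
  H8: a read changed (E9 -3->-1) — executes, giving 7.
  B9: a read changed (H8 21->7) — executes, giving 7 — identical to its old value.
  E11: dirty, but its reads are unchanged (G9 unchanged, B9 unchanged); cached 7 stands.
  G6: dirty, but its reads are unchanged (E11 unchanged); cached 7 stands.
  H11: a read changed (E9 -3->-1) — executes, giving 1.
  C3: a read changed (H11 3->1) — executes, giving 1.

Note where the cutoff bites: E11 is checked, finds nothing changed, and keeps its cache.

The edit dirties: B9, C3, E11, G6, H8, H11.
4 formula cells run: B9, C3, H8, H11.
Cache hits after checking: E11, G6.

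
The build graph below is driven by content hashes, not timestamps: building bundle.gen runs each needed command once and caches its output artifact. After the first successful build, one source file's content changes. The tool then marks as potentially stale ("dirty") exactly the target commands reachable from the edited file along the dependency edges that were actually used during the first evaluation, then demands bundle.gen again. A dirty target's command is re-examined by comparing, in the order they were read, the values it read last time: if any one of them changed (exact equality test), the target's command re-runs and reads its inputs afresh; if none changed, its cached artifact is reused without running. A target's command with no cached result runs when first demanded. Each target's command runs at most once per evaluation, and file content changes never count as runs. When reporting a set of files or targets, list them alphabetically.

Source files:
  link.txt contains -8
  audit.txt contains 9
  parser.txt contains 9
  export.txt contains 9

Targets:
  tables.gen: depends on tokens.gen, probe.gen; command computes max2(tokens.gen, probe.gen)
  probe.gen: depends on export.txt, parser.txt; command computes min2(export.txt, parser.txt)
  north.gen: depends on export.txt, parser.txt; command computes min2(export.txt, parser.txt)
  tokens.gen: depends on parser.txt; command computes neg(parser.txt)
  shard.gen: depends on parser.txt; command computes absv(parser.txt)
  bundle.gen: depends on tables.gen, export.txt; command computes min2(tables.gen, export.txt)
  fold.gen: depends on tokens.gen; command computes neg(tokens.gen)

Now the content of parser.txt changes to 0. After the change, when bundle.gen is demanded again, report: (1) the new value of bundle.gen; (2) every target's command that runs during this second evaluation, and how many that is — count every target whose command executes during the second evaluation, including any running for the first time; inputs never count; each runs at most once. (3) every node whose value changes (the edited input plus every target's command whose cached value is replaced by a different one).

bundle.gen now evaluates to 0.
Run set: bundle.gen, probe.gen, tables.gen, tokens.gen (4 run).
Changed values: bundle.gen, parser.txt, probe.gen, tables.gen, tokens.gen.

Initial pass — values computed on the first demand:
  probe.gen = min2(9, 9) = 9
  tokens.gen = neg(9) = -9
  tables.gen = max2(-9, 9) = 9
  bundle.gen = min2(9, 9) = 9

Second demand — change propagation:
  probe.gen: re-runs because parser.txt 9->0; new result 0.
  tokens.gen: re-runs because parser.txt 9->0; new result 0.
  tables.gen: re-runs because tokens.gen -9->0; probe.gen 9->0; new result 0.
  bundle.gen: re-runs because tables.gen 9->0; new result 0.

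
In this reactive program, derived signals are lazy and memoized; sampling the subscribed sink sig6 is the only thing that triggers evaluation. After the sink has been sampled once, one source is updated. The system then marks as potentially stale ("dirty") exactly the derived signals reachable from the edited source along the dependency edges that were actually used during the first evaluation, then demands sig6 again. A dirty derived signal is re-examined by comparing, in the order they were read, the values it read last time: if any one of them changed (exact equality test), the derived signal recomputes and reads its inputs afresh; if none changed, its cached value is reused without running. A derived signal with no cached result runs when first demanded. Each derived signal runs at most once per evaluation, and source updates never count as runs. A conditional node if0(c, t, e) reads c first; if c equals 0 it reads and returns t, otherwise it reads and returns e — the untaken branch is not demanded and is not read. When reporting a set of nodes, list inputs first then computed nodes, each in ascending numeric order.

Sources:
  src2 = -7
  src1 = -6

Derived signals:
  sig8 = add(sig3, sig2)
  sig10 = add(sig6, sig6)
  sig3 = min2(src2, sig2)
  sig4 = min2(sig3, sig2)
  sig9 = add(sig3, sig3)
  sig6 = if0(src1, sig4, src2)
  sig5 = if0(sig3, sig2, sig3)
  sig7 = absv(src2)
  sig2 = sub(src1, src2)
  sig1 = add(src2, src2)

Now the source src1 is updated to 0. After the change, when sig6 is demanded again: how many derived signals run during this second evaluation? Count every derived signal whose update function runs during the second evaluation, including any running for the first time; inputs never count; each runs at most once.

4 derived signals run: sig2, sig3, sig4, sig6.
Note the branch switch — sig2, sig3, sig4 had no cache and run now for the first time.

First demand of the output computes:
  sig6 = if0(src1=-6 -> else branch src2) = -7

After the edit, cleaning proceeds:
  sig2: had never run; runs now, result 7.
  sig3: had never run; runs now, result -7.
  sig4: had never run; runs now, result -7.
  sig6: a read changed (src1 -6->0) — executes, giving -7 — identical to its old value.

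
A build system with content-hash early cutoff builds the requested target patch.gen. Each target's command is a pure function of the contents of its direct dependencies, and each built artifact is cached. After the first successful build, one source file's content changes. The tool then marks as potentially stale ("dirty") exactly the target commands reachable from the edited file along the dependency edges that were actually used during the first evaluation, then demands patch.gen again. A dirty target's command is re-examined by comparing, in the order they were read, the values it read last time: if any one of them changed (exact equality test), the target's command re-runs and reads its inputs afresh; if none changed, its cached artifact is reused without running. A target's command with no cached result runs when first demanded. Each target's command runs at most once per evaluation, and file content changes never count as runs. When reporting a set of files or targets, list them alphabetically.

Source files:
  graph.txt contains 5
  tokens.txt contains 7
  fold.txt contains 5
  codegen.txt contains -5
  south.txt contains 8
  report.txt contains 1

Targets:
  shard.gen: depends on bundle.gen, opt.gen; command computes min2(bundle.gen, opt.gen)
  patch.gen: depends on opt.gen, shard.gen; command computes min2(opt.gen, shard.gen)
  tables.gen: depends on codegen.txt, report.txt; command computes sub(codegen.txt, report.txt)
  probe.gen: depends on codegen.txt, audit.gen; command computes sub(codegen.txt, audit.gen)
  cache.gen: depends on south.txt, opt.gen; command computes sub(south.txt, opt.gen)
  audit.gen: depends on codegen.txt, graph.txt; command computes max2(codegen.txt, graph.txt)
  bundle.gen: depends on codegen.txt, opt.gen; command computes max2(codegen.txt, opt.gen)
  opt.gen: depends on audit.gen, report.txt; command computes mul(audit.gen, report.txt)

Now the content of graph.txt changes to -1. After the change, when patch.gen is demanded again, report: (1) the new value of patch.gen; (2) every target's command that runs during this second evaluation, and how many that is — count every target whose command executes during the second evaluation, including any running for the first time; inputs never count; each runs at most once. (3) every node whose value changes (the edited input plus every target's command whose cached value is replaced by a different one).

New value of patch.gen: -1.
Target commands that run: audit.gen, bundle.gen, opt.gen, patch.gen, shard.gen — 5 in total.
Values that change: audit.gen, bundle.gen, graph.txt, opt.gen, patch.gen, shard.gen.

First evaluation (everything demanded from the output):
  audit.gen = max2(-5, 5) = 5
  opt.gen = mul(5, 1) = 5
  bundle.gen = max2(-5, 5) = 5
  shard.gen = min2(5, 5) = 5
  patch.gen = min2(5, 5) = 5

Propagation after the edit:
  audit.gen: runs — graph.txt 5->-1; result -1.
  opt.gen: runs — audit.gen 5->-1; result -1.
  bundle.gen: runs — opt.gen 5->-1; result -1.
  shard.gen: runs — bundle.gen 5->-1; opt.gen 5->-1; result -1.
  patch.gen: runs — opt.gen 5->-1; shard.gen 5->-1; result -1.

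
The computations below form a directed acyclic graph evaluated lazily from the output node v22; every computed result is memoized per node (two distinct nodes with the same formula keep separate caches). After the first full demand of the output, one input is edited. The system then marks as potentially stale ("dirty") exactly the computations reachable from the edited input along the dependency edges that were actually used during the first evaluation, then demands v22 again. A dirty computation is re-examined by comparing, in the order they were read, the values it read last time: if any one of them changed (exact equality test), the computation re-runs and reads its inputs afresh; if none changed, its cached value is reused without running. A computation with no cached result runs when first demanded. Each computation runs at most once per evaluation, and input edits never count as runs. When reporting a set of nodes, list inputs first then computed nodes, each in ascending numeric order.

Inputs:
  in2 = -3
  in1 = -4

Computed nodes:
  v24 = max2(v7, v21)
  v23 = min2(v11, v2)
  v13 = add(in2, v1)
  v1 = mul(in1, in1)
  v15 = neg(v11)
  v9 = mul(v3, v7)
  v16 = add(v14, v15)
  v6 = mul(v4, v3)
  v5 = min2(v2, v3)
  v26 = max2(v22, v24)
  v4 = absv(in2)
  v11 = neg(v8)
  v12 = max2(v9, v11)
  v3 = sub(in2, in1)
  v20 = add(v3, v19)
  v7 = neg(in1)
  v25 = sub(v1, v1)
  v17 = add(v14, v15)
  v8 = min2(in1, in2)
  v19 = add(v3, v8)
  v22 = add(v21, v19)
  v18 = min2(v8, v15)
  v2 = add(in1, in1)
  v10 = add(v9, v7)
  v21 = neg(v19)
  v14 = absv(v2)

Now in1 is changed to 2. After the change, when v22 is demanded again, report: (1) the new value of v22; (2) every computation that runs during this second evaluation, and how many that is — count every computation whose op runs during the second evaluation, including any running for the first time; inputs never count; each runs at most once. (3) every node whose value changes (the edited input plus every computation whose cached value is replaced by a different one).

Demanding v22 again yields 0.
5 computations run: v3, v8, v19, v21, v22.
The nodes whose values change: in1, v3, v8, v19, v21.

First demand of the output computes:
  v3 = sub(-3, -4) = 1
  v8 = min2(-4, -3) = -4
  v19 = add(1, -4) = -3
  v21 = neg(-3) = 3
  v22 = add(3, -3) = 0

After the edit, cleaning proceeds:
  v3: a read changed (in1 -4->2) — executes, giving -5.
  v8: a read changed (in1 -4->2) — executes, giving -3.
  v19: a read changed (v3 1->-5; v8 -4->-3) — executes, giving -8.
  v21: a read changed (v19 -3->-8) — executes, giving 8.
  v22: a read changed (v21 3->8; v19 -3->-8) — executes, giving 0 — identical to its old value.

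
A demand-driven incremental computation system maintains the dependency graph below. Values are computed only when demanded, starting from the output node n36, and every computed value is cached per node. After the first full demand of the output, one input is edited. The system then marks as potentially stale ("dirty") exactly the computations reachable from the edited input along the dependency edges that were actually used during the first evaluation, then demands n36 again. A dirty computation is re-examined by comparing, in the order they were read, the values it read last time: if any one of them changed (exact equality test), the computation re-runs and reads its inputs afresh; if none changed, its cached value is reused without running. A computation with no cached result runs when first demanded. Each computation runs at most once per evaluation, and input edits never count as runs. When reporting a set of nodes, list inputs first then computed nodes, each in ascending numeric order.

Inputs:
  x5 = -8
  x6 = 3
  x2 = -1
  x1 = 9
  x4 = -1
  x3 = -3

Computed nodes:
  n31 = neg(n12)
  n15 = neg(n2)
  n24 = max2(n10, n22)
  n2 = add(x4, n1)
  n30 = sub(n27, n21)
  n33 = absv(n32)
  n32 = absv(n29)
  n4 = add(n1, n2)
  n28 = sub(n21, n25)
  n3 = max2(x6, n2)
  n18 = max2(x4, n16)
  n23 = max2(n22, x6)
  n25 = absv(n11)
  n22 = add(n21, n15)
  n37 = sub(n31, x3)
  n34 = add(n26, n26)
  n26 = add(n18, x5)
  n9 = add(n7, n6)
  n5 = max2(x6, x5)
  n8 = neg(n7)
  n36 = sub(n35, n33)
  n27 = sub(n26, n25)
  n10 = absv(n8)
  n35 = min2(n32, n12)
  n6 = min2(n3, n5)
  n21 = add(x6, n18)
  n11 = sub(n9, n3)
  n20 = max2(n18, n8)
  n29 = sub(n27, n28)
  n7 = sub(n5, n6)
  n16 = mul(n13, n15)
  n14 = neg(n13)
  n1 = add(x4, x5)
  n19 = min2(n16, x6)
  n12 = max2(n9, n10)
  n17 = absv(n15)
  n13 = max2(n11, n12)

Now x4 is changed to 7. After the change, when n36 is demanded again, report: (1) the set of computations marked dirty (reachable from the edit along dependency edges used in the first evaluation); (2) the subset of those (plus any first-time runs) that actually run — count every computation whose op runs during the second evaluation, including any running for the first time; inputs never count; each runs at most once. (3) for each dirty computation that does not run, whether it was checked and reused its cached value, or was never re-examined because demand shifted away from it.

Marked dirty: n1, n2, n3, n6, n7, n8, n9, n10, n11, n12, n13, n15, n16, n18, n21, n25, n26, n27, n28, n29, n32, n33, n35, n36.
Computations that run: n1, n2, n3, n6, n11, n13, n15, n16, n18, n21, n25, n26, n27, n28, n29 — 15 in total.
Checked but reused from cache: n7, n8, n9, n10, n12, n32, n33, n35, n36.
Key observation: the cutoff stops propagation at n7 — its inputs' values are unchanged, so it reuses its cache.

First evaluation (everything demanded from the output):
  n1 = add(-1, -8) = -9
  n2 = add(-1, -9) = -10
  n3 = max2(3, -10) = 3
  n5 = max2(3, -8) = 3
  n6 = min2(3, 3) = 3
  n7 = sub(3, 3) = 0
  n8 = neg(0) = 0
  n9 = add(0, 3) = 3
  n10 = absv(0) = 0
  n11 = sub(3, 3) = 0
  n12 = max2(3, 0) = 3
  n13 = max2(0, 3) = 3
  n15 = neg(-10) = 10
  n16 = mul(3, 10) = 30
  n18 = max2(-1, 30) = 30
  n21 = add(3, 30) = 33
  n25 = absv(0) = 0
  n26 = add(30, -8) = 22
  n27 = sub(22, 0) = 22
  n28 = sub(33, 0) = 33
  n29 = sub(22, 33) = -11
  n32 = absv(-11) = 11
  n33 = absv(11) = 11
  n35 = min2(11, 3) = 3
  n36 = sub(3, 11) = -8

Propagation after the edit:
  n1: runs — x4 -1->7; result -1.
  n2: runs — x4 -1->7; n1 -9->-1; result 6.
  n3: runs — n2 -10->6; result 6.
  n6: runs — n3 3->6; result 3 (same value as before).
  n7: checked — values it read are unchanged (n5 unchanged, n6 unchanged); reused cached 0 without running.
  n8: checked — values it read are unchanged (n7 unchanged); reused cached 0 without running.
  n9: checked — values it read are unchanged (n7 unchanged, n6 unchanged); reused cached 3 without running.
  n10: checked — values it read are unchanged (n8 unchanged); reused cached 0 without running.
  n11: runs — n3 3->6; result -3.
  n12: checked — values it read are unchanged (n9 unchanged, n10 unchanged); reused cached 3 without running.
  n13: runs — n11 0->-3; result 3 (same value as before).
  n15: runs — n2 -10->6; result -6.
  n16: runs — n15 10->-6; result -18.
  n18: runs — x4 -1->7; n16 30->-18; result 7.
  n21: runs — n18 30->7; result 10.
  n25: runs — n11 0->-3; result 3.
  n26: runs — n18 30->7; result -1.
  n27: runs — n26 22->-1; n25 0->3; result -4.
  n28: runs — n21 33->10; n25 0->3; result 7.
  n29: runs — n27 22->-4; n28 33->7; result -11 (same value as before).
  n32: checked — values it read are unchanged (n29 unchanged); reused cached 11 without running.
  n33: checked — values it read are unchanged (n32 unchanged); reused cached 11 without running.
  n35: checked — values it read are unchanged (n32 unchanged, n12 unchanged); reused cached 3 without running.
  n36: checked — values it read are unchanged (n35 unchanged, n33 unchanged); reused cached -8 without running.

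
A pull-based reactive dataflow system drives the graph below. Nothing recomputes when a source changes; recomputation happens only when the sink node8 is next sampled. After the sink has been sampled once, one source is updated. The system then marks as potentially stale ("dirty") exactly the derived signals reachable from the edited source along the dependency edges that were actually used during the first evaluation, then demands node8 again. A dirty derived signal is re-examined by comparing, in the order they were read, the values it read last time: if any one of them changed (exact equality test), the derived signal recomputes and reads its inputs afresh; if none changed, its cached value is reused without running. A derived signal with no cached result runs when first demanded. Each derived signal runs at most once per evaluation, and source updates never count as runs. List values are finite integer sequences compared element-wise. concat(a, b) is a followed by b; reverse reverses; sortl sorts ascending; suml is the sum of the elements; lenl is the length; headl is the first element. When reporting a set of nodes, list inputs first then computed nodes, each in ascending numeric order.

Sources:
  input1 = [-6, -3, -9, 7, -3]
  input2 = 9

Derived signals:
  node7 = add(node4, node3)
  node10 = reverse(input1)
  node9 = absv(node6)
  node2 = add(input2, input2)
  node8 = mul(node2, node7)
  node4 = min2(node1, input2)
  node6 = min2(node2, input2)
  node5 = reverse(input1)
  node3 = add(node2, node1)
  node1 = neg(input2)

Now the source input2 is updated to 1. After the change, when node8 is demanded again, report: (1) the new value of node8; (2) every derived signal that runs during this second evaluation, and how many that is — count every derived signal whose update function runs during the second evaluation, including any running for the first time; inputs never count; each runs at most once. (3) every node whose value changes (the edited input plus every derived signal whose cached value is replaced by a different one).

New value of node8: 0.
Derived signals that run: node1, node2, node3, node4, node7, node8 — 6 in total.
Values that change: input2, node1, node2, node3, node4.

First evaluation (everything demanded from the output):
  node1 = neg(9) = -9
  node2 = add(9, 9) = 18
  node3 = add(18, -9) = 9
  node4 = min2(-9, 9) = -9
  node7 = add(-9, 9) = 0
  node8 = mul(18, 0) = 0

Propagation after the edit:
  node1: runs — input2 9->1; result -1.
  node2: runs — input2 9->1; input2 9->1; result 2.
  node3: runs — node2 18->2; node1 -9->-1; result 1.
  node4: runs — node1 -9->-1; input2 9->1; result -1.
  node7: runs — node4 -9->-1; node3 9->1; result 0 (same value as before).
  node8: runs — node2 18->2; result 0 (same value as before).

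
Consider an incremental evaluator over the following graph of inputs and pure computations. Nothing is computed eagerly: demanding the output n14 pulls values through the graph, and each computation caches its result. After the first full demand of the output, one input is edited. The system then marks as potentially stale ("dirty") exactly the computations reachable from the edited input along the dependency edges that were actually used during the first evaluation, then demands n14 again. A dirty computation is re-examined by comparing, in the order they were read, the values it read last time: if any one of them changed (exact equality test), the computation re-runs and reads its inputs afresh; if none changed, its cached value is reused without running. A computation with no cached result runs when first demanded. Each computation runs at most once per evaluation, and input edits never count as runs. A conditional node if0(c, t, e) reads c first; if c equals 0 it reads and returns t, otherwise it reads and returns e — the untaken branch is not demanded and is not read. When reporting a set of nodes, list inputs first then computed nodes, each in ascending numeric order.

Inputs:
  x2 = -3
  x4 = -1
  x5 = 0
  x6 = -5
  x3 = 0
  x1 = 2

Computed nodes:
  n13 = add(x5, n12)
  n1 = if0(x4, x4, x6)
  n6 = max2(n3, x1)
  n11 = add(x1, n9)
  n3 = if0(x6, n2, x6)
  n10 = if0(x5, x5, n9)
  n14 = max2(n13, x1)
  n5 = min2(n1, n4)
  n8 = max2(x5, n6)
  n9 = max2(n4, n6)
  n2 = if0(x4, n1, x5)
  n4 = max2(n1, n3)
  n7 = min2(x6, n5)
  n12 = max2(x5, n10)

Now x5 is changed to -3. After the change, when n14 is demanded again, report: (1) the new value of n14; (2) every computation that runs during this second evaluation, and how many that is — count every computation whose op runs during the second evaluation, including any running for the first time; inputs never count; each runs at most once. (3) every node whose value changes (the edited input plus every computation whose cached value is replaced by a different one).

n14 now evaluates to 2.
Run set: n1, n3, n4, n6, n9, n10, n12, n13, n14 (9 run).
Changed values: x5, n10, n12, n13.
The important point: the flipped condition pulls in fresh nodes; n1, n3, n4, n6, n9 run for the first time.

Initial pass — values computed on the first demand:
  n10 = if0(x5=0 -> then branch x5) = 0
  n12 = max2(0, 0) = 0
  n13 = add(0, 0) = 0
  n14 = max2(0, 2) = 2

Second demand — change propagation:
  n1: newly demanded (no cache) — executes and yields -5.
  n3: newly demanded (no cache) — executes and yields -5.
  n4: newly demanded (no cache) — executes and yields -5.
  n6: newly demanded (no cache) — executes and yields 2.
  n9: newly demanded (no cache) — executes and yields 2.
  n10: re-runs because x5 0->-3; x5 0->-3; new result 2.
  n12: re-runs because x5 0->-3; n10 0->2; new result 2.
  n13: re-runs because x5 0->-3; n12 0->2; new result -1.
  n14: re-runs because n13 0->-1; new result 2 (unchanged).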